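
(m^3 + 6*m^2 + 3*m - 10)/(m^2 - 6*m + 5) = (m^2 + 7*m + 10)/(m - 5)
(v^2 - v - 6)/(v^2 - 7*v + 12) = (v + 2)/(v - 4)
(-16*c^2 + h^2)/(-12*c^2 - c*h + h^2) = (4*c + h)/(3*c + h)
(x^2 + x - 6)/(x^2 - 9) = (x - 2)/(x - 3)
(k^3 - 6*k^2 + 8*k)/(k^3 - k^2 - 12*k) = (k - 2)/(k + 3)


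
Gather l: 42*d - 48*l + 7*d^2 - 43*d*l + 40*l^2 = 7*d^2 + 42*d + 40*l^2 + l*(-43*d - 48)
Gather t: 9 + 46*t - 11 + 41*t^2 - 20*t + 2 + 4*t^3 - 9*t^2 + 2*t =4*t^3 + 32*t^2 + 28*t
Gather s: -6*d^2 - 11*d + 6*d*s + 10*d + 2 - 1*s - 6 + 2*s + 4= -6*d^2 - d + s*(6*d + 1)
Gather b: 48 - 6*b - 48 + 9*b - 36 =3*b - 36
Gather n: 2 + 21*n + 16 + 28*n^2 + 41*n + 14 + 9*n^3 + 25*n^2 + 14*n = 9*n^3 + 53*n^2 + 76*n + 32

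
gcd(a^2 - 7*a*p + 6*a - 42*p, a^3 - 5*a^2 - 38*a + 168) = a + 6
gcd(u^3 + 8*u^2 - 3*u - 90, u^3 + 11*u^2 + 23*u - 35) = u + 5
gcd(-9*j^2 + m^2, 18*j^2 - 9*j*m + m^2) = 3*j - m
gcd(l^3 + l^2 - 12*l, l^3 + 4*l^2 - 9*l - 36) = l^2 + l - 12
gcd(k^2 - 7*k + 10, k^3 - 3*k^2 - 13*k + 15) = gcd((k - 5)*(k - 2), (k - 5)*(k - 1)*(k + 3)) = k - 5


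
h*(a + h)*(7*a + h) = 7*a^2*h + 8*a*h^2 + h^3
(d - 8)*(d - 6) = d^2 - 14*d + 48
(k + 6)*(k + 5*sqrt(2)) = k^2 + 6*k + 5*sqrt(2)*k + 30*sqrt(2)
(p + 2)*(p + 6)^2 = p^3 + 14*p^2 + 60*p + 72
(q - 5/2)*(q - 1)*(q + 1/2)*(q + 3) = q^4 - 33*q^2/4 + 7*q/2 + 15/4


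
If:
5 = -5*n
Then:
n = -1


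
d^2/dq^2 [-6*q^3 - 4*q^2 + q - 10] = -36*q - 8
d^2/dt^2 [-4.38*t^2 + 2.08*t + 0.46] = -8.76000000000000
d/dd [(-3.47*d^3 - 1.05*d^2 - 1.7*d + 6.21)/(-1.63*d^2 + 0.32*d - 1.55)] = (5.6561*d^4 - 2.2208*d^3 + 13.0285*d^2 + 23.4996*d + 0.6478)/(2.6569*d^4 - 1.0432*d^3 + 5.1554*d^2 - 0.992*d + 2.4025)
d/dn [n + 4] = 1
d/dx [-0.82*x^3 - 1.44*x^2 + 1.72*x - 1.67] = -2.46*x^2 - 2.88*x + 1.72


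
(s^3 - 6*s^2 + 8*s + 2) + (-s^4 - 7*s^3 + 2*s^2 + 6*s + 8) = -s^4 - 6*s^3 - 4*s^2 + 14*s + 10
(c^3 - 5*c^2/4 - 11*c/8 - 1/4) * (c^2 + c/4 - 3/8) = c^5 - c^4 - 33*c^3/16 - c^2/8 + 29*c/64 + 3/32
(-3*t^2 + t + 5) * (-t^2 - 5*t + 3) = 3*t^4 + 14*t^3 - 19*t^2 - 22*t + 15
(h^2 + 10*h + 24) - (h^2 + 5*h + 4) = 5*h + 20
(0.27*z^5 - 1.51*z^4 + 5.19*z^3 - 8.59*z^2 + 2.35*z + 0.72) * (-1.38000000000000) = -0.3726*z^5 + 2.0838*z^4 - 7.1622*z^3 + 11.8542*z^2 - 3.243*z - 0.9936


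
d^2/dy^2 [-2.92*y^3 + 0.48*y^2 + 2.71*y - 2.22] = 0.96 - 17.52*y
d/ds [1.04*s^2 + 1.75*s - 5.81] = 2.08*s + 1.75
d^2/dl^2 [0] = 0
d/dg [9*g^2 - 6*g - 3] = 18*g - 6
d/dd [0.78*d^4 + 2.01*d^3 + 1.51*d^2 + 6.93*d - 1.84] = 3.12*d^3 + 6.03*d^2 + 3.02*d + 6.93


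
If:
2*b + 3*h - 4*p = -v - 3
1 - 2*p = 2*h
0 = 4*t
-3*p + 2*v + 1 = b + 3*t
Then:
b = 11*v/13 - 1/2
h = -5*v/13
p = 5*v/13 + 1/2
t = 0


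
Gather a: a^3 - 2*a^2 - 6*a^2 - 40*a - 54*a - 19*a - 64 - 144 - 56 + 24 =a^3 - 8*a^2 - 113*a - 240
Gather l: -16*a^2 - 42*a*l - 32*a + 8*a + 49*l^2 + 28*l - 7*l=-16*a^2 - 24*a + 49*l^2 + l*(21 - 42*a)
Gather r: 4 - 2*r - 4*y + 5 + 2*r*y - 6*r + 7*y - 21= r*(2*y - 8) + 3*y - 12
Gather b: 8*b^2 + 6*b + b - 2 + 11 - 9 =8*b^2 + 7*b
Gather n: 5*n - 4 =5*n - 4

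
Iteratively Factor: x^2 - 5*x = (x)*(x - 5)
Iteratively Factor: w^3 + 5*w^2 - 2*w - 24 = (w - 2)*(w^2 + 7*w + 12) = (w - 2)*(w + 4)*(w + 3)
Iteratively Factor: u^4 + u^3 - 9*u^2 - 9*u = (u)*(u^3 + u^2 - 9*u - 9) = u*(u + 3)*(u^2 - 2*u - 3) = u*(u - 3)*(u + 3)*(u + 1)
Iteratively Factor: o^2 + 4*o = (o)*(o + 4)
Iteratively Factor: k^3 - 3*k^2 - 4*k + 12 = (k - 2)*(k^2 - k - 6) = (k - 2)*(k + 2)*(k - 3)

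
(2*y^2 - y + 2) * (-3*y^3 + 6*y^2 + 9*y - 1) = -6*y^5 + 15*y^4 + 6*y^3 + y^2 + 19*y - 2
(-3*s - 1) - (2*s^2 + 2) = -2*s^2 - 3*s - 3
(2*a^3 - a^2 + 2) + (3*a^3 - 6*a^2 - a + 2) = 5*a^3 - 7*a^2 - a + 4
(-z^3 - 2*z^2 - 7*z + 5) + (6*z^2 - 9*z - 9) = -z^3 + 4*z^2 - 16*z - 4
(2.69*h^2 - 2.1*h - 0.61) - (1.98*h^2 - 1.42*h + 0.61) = 0.71*h^2 - 0.68*h - 1.22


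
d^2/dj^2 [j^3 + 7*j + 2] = 6*j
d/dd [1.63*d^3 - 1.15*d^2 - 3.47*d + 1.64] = 4.89*d^2 - 2.3*d - 3.47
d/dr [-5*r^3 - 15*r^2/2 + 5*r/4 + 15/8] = -15*r^2 - 15*r + 5/4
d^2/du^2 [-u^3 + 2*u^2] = 4 - 6*u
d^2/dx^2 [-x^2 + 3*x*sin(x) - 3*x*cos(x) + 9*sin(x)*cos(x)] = 3*sqrt(2)*x*cos(x + pi/4) - 18*sin(2*x) + 6*sqrt(2)*sin(x + pi/4) - 2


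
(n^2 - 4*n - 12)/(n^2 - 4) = (n - 6)/(n - 2)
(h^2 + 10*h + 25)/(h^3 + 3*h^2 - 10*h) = (h + 5)/(h*(h - 2))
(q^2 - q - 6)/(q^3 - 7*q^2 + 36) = 1/(q - 6)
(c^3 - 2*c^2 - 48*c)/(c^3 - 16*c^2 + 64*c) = (c + 6)/(c - 8)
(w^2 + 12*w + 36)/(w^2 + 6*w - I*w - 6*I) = (w + 6)/(w - I)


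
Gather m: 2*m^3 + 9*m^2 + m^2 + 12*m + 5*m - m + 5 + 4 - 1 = 2*m^3 + 10*m^2 + 16*m + 8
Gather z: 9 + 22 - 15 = 16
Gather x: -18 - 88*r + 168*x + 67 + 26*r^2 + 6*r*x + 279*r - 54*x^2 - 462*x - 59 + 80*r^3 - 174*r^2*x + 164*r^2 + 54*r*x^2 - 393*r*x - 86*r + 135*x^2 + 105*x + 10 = 80*r^3 + 190*r^2 + 105*r + x^2*(54*r + 81) + x*(-174*r^2 - 387*r - 189)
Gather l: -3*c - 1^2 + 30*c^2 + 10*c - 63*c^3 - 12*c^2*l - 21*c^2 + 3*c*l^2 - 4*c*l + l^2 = -63*c^3 + 9*c^2 + 7*c + l^2*(3*c + 1) + l*(-12*c^2 - 4*c) - 1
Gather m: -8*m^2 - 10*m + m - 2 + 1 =-8*m^2 - 9*m - 1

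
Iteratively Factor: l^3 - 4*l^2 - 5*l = (l)*(l^2 - 4*l - 5) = l*(l + 1)*(l - 5)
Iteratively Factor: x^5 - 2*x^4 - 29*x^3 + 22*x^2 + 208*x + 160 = (x + 2)*(x^4 - 4*x^3 - 21*x^2 + 64*x + 80) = (x + 1)*(x + 2)*(x^3 - 5*x^2 - 16*x + 80) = (x + 1)*(x + 2)*(x + 4)*(x^2 - 9*x + 20) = (x - 4)*(x + 1)*(x + 2)*(x + 4)*(x - 5)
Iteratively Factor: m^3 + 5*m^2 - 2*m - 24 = (m + 4)*(m^2 + m - 6) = (m + 3)*(m + 4)*(m - 2)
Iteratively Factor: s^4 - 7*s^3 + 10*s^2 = (s - 2)*(s^3 - 5*s^2) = s*(s - 2)*(s^2 - 5*s) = s*(s - 5)*(s - 2)*(s)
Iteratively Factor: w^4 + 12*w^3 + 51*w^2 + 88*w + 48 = (w + 3)*(w^3 + 9*w^2 + 24*w + 16) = (w + 3)*(w + 4)*(w^2 + 5*w + 4) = (w + 1)*(w + 3)*(w + 4)*(w + 4)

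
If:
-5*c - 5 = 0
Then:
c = -1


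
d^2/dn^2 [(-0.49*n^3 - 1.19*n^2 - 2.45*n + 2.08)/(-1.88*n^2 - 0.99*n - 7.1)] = (0.768362000000025*n^3 - 118.748772*n^2 - 71.237976*n + 136.984164)/(6.644672*n^6 + 10.497168*n^5 + 80.810484*n^4 + 80.257419*n^3 + 305.18853*n^2 + 149.7177*n + 357.911)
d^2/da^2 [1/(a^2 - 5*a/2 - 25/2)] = 4*(4*a^2 - 10*a - (4*a - 5)^2 - 50)/(-2*a^2 + 5*a + 25)^3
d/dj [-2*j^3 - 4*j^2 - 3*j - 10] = -6*j^2 - 8*j - 3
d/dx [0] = 0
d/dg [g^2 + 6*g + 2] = 2*g + 6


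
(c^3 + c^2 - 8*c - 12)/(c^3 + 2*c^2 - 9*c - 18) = (c + 2)/(c + 3)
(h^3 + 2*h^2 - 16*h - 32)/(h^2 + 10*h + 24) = (h^2 - 2*h - 8)/(h + 6)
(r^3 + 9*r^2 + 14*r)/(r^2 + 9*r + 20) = r*(r^2 + 9*r + 14)/(r^2 + 9*r + 20)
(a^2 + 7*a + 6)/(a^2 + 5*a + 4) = (a + 6)/(a + 4)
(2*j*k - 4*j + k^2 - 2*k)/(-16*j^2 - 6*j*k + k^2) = (2 - k)/(8*j - k)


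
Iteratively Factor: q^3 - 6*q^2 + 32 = (q - 4)*(q^2 - 2*q - 8) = (q - 4)^2*(q + 2)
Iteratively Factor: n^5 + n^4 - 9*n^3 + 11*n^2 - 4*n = (n - 1)*(n^4 + 2*n^3 - 7*n^2 + 4*n) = (n - 1)*(n + 4)*(n^3 - 2*n^2 + n) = (n - 1)^2*(n + 4)*(n^2 - n) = n*(n - 1)^2*(n + 4)*(n - 1)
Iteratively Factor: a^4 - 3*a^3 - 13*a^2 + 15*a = (a + 3)*(a^3 - 6*a^2 + 5*a) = (a - 1)*(a + 3)*(a^2 - 5*a) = (a - 5)*(a - 1)*(a + 3)*(a)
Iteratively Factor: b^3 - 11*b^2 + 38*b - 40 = (b - 4)*(b^2 - 7*b + 10) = (b - 5)*(b - 4)*(b - 2)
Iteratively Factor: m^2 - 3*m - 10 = (m + 2)*(m - 5)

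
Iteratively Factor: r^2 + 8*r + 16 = (r + 4)*(r + 4)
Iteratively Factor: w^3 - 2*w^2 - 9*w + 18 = (w - 3)*(w^2 + w - 6) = (w - 3)*(w - 2)*(w + 3)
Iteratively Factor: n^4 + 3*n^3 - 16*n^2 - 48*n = (n + 3)*(n^3 - 16*n) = (n + 3)*(n + 4)*(n^2 - 4*n) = (n - 4)*(n + 3)*(n + 4)*(n)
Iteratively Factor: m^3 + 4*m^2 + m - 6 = (m + 2)*(m^2 + 2*m - 3) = (m + 2)*(m + 3)*(m - 1)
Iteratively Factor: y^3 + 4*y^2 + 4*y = (y + 2)*(y^2 + 2*y) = y*(y + 2)*(y + 2)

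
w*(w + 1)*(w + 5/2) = w^3 + 7*w^2/2 + 5*w/2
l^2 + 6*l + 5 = (l + 1)*(l + 5)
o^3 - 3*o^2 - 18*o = o*(o - 6)*(o + 3)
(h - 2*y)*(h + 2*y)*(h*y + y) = h^3*y + h^2*y - 4*h*y^3 - 4*y^3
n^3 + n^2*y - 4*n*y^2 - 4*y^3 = (n - 2*y)*(n + y)*(n + 2*y)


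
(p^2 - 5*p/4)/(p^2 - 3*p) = (p - 5/4)/(p - 3)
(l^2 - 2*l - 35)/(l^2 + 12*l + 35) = (l - 7)/(l + 7)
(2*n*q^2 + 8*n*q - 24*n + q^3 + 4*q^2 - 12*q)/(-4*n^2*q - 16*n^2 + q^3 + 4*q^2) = (q^2 + 4*q - 12)/(-2*n*q - 8*n + q^2 + 4*q)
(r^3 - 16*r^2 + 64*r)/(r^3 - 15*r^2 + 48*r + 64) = r/(r + 1)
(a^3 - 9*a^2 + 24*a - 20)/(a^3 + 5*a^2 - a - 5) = (a^3 - 9*a^2 + 24*a - 20)/(a^3 + 5*a^2 - a - 5)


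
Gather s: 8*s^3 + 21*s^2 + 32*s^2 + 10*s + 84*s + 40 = 8*s^3 + 53*s^2 + 94*s + 40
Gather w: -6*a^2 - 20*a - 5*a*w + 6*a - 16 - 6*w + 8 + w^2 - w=-6*a^2 - 14*a + w^2 + w*(-5*a - 7) - 8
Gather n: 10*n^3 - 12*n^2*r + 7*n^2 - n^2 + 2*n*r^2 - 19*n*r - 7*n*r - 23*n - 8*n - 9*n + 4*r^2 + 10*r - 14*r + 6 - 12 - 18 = 10*n^3 + n^2*(6 - 12*r) + n*(2*r^2 - 26*r - 40) + 4*r^2 - 4*r - 24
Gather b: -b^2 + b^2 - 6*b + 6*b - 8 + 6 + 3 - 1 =0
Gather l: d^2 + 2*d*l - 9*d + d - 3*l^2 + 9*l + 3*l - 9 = d^2 - 8*d - 3*l^2 + l*(2*d + 12) - 9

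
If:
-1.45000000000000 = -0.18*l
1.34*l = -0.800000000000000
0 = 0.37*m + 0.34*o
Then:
No Solution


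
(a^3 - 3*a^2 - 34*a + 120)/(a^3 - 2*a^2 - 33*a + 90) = (a - 4)/(a - 3)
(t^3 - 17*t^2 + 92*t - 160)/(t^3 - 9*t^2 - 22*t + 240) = (t^2 - 9*t + 20)/(t^2 - t - 30)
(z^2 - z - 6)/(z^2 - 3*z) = (z + 2)/z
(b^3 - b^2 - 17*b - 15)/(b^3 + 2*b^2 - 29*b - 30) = (b + 3)/(b + 6)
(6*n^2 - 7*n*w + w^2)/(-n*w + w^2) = (-6*n + w)/w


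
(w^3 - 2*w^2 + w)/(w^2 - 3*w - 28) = w*(-w^2 + 2*w - 1)/(-w^2 + 3*w + 28)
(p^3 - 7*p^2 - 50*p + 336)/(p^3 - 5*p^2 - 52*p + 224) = (p - 6)/(p - 4)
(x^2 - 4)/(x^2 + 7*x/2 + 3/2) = 2*(x^2 - 4)/(2*x^2 + 7*x + 3)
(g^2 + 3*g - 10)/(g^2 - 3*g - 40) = (g - 2)/(g - 8)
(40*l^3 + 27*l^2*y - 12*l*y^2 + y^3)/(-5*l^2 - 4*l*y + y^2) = -8*l + y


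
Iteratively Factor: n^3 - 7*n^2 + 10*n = (n)*(n^2 - 7*n + 10) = n*(n - 5)*(n - 2)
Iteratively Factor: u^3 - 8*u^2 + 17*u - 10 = (u - 5)*(u^2 - 3*u + 2) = (u - 5)*(u - 2)*(u - 1)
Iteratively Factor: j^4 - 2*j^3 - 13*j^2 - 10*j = (j + 1)*(j^3 - 3*j^2 - 10*j) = (j - 5)*(j + 1)*(j^2 + 2*j) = j*(j - 5)*(j + 1)*(j + 2)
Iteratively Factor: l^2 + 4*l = (l)*(l + 4)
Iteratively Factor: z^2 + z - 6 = (z + 3)*(z - 2)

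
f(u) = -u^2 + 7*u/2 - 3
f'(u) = 7/2 - 2*u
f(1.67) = 0.06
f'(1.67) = 0.16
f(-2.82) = -20.82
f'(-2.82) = 9.14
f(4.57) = -7.89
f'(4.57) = -5.64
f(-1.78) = -12.40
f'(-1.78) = 7.06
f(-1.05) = -7.78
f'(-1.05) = 5.60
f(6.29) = -20.55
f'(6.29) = -9.08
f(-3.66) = -29.21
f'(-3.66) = 10.82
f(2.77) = -0.98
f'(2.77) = -2.04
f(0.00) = -3.00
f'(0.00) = 3.50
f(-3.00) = -22.50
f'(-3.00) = 9.50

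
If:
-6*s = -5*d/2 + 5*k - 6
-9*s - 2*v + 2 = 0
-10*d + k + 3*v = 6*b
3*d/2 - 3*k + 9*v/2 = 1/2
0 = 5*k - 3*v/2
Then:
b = 23327/6660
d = -1003/555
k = 99/370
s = 8/333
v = 33/37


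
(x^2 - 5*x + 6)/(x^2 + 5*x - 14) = (x - 3)/(x + 7)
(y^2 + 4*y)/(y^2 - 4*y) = (y + 4)/(y - 4)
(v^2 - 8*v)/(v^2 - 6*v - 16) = v/(v + 2)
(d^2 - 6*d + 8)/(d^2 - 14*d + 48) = (d^2 - 6*d + 8)/(d^2 - 14*d + 48)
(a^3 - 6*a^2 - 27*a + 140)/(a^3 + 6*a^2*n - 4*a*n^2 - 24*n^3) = (a^3 - 6*a^2 - 27*a + 140)/(a^3 + 6*a^2*n - 4*a*n^2 - 24*n^3)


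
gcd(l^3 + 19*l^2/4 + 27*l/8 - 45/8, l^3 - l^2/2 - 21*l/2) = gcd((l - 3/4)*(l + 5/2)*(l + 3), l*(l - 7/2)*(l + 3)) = l + 3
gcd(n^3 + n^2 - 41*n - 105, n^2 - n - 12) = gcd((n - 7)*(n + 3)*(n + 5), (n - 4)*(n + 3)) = n + 3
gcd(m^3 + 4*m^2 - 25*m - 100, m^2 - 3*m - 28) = m + 4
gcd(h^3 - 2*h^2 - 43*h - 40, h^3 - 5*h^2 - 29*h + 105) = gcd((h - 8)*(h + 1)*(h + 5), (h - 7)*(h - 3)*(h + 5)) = h + 5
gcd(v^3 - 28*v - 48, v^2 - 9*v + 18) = v - 6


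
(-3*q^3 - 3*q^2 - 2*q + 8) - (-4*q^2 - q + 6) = -3*q^3 + q^2 - q + 2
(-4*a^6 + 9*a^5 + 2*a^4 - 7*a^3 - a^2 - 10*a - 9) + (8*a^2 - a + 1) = -4*a^6 + 9*a^5 + 2*a^4 - 7*a^3 + 7*a^2 - 11*a - 8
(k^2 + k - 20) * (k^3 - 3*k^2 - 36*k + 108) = k^5 - 2*k^4 - 59*k^3 + 132*k^2 + 828*k - 2160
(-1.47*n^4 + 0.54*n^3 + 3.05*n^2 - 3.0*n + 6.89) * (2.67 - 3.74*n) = 5.4978*n^5 - 5.9445*n^4 - 9.9652*n^3 + 19.3635*n^2 - 33.7786*n + 18.3963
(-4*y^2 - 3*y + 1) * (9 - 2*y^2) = 8*y^4 + 6*y^3 - 38*y^2 - 27*y + 9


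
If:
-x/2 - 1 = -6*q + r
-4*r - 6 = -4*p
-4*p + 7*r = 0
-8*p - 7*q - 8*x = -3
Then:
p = 7/2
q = 23/103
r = 2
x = -342/103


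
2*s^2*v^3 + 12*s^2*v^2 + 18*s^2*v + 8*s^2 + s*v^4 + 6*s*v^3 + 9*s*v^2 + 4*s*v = (2*s + v)*(v + 1)*(v + 4)*(s*v + s)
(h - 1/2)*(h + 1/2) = h^2 - 1/4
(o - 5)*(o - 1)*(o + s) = o^3 + o^2*s - 6*o^2 - 6*o*s + 5*o + 5*s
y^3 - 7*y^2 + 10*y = y*(y - 5)*(y - 2)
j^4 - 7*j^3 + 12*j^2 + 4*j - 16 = (j - 4)*(j - 2)^2*(j + 1)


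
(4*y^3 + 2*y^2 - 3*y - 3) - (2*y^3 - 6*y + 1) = 2*y^3 + 2*y^2 + 3*y - 4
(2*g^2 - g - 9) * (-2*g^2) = -4*g^4 + 2*g^3 + 18*g^2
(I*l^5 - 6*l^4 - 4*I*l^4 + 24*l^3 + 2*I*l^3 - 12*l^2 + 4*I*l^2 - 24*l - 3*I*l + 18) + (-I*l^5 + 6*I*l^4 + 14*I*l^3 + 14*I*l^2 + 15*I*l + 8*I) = -6*l^4 + 2*I*l^4 + 24*l^3 + 16*I*l^3 - 12*l^2 + 18*I*l^2 - 24*l + 12*I*l + 18 + 8*I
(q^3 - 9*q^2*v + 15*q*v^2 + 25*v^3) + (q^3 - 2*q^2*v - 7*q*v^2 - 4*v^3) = 2*q^3 - 11*q^2*v + 8*q*v^2 + 21*v^3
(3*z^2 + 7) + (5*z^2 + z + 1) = 8*z^2 + z + 8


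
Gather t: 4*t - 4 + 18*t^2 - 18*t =18*t^2 - 14*t - 4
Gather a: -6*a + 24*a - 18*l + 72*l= 18*a + 54*l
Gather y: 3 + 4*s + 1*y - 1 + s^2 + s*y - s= s^2 + 3*s + y*(s + 1) + 2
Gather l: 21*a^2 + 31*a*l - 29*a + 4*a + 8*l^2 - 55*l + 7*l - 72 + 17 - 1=21*a^2 - 25*a + 8*l^2 + l*(31*a - 48) - 56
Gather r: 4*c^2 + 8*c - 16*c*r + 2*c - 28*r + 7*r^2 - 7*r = 4*c^2 + 10*c + 7*r^2 + r*(-16*c - 35)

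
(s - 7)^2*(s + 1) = s^3 - 13*s^2 + 35*s + 49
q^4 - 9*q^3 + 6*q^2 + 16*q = q*(q - 8)*(q - 2)*(q + 1)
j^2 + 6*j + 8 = (j + 2)*(j + 4)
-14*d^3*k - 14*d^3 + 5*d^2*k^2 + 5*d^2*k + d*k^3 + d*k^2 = (-2*d + k)*(7*d + k)*(d*k + d)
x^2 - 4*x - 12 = (x - 6)*(x + 2)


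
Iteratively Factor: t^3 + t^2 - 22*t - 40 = (t - 5)*(t^2 + 6*t + 8) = (t - 5)*(t + 4)*(t + 2)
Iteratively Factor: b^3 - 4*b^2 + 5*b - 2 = (b - 1)*(b^2 - 3*b + 2) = (b - 2)*(b - 1)*(b - 1)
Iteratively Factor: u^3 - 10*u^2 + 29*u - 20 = (u - 1)*(u^2 - 9*u + 20) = (u - 4)*(u - 1)*(u - 5)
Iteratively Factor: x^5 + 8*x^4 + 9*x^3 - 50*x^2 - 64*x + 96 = (x + 4)*(x^4 + 4*x^3 - 7*x^2 - 22*x + 24) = (x - 1)*(x + 4)*(x^3 + 5*x^2 - 2*x - 24) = (x - 1)*(x + 3)*(x + 4)*(x^2 + 2*x - 8) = (x - 1)*(x + 3)*(x + 4)^2*(x - 2)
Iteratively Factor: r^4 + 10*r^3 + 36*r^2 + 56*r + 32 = (r + 2)*(r^3 + 8*r^2 + 20*r + 16) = (r + 2)^2*(r^2 + 6*r + 8) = (r + 2)^2*(r + 4)*(r + 2)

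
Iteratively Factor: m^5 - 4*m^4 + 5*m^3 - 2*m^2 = (m - 1)*(m^4 - 3*m^3 + 2*m^2) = m*(m - 1)*(m^3 - 3*m^2 + 2*m) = m^2*(m - 1)*(m^2 - 3*m + 2) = m^2*(m - 2)*(m - 1)*(m - 1)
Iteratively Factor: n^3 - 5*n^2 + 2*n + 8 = (n - 2)*(n^2 - 3*n - 4) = (n - 2)*(n + 1)*(n - 4)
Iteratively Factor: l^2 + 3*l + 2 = (l + 2)*(l + 1)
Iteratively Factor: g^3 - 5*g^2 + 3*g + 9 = (g - 3)*(g^2 - 2*g - 3) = (g - 3)^2*(g + 1)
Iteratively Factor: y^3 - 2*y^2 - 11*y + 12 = (y - 4)*(y^2 + 2*y - 3) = (y - 4)*(y - 1)*(y + 3)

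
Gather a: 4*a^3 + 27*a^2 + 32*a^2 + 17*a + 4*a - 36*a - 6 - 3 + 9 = 4*a^3 + 59*a^2 - 15*a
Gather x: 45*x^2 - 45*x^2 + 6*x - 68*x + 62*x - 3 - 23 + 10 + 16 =0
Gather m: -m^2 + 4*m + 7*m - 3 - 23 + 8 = -m^2 + 11*m - 18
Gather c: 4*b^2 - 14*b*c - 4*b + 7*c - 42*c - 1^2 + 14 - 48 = 4*b^2 - 4*b + c*(-14*b - 35) - 35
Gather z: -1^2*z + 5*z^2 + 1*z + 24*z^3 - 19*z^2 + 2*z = 24*z^3 - 14*z^2 + 2*z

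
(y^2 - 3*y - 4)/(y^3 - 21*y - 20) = (y - 4)/(y^2 - y - 20)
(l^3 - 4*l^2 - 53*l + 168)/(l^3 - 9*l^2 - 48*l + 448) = (l - 3)/(l - 8)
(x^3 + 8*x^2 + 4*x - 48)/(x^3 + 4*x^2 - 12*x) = (x + 4)/x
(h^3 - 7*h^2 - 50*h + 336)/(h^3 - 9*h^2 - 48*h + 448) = (h - 6)/(h - 8)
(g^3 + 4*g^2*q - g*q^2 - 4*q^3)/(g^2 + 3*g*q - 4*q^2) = g + q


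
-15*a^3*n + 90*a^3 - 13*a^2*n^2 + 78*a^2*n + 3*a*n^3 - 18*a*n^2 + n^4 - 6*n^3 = (-3*a + n)*(a + n)*(5*a + n)*(n - 6)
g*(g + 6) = g^2 + 6*g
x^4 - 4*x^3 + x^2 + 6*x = x*(x - 3)*(x - 2)*(x + 1)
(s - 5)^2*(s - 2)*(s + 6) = s^4 - 6*s^3 - 27*s^2 + 220*s - 300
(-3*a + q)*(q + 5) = -3*a*q - 15*a + q^2 + 5*q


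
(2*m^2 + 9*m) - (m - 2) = 2*m^2 + 8*m + 2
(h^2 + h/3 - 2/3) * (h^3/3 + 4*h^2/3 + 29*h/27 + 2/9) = h^5/3 + 13*h^4/9 + 35*h^3/27 - 25*h^2/81 - 52*h/81 - 4/27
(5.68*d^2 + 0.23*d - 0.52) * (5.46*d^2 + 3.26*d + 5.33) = 31.0128*d^4 + 19.7726*d^3 + 28.185*d^2 - 0.4693*d - 2.7716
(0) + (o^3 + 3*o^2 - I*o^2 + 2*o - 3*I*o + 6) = o^3 + 3*o^2 - I*o^2 + 2*o - 3*I*o + 6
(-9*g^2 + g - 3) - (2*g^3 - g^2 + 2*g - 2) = -2*g^3 - 8*g^2 - g - 1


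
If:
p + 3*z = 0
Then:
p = -3*z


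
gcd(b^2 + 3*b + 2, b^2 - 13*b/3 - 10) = 1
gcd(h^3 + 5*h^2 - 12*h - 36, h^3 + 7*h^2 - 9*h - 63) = h - 3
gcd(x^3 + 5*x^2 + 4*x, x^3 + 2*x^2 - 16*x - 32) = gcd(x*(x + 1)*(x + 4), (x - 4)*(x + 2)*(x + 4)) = x + 4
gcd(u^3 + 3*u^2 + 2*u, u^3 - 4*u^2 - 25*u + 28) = 1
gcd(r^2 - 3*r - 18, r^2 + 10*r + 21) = r + 3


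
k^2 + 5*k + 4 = (k + 1)*(k + 4)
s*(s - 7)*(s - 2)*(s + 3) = s^4 - 6*s^3 - 13*s^2 + 42*s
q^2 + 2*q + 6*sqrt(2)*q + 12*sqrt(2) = (q + 2)*(q + 6*sqrt(2))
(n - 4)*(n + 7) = n^2 + 3*n - 28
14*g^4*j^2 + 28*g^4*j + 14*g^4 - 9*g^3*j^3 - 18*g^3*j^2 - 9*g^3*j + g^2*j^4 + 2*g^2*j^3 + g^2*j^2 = (-7*g + j)*(-2*g + j)*(g*j + g)^2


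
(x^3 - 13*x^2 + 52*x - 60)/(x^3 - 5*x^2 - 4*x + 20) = (x - 6)/(x + 2)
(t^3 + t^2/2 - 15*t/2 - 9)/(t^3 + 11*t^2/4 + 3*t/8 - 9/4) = 4*(t - 3)/(4*t - 3)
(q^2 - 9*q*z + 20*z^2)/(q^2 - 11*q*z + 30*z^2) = (-q + 4*z)/(-q + 6*z)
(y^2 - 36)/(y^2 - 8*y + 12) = (y + 6)/(y - 2)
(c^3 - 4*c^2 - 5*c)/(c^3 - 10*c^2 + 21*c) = (c^2 - 4*c - 5)/(c^2 - 10*c + 21)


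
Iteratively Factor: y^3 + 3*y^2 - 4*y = (y)*(y^2 + 3*y - 4) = y*(y - 1)*(y + 4)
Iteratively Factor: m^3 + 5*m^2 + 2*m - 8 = (m + 4)*(m^2 + m - 2) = (m + 2)*(m + 4)*(m - 1)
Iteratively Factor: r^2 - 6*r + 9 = (r - 3)*(r - 3)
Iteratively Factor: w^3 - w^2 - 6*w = (w - 3)*(w^2 + 2*w) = (w - 3)*(w + 2)*(w)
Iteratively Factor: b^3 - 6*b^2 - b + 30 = (b + 2)*(b^2 - 8*b + 15) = (b - 5)*(b + 2)*(b - 3)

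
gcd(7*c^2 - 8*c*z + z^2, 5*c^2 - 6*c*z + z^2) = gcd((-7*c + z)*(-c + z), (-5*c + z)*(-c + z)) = -c + z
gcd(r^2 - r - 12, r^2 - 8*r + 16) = r - 4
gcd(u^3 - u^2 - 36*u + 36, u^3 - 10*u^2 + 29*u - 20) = u - 1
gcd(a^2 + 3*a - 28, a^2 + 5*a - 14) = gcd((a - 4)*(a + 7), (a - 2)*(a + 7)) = a + 7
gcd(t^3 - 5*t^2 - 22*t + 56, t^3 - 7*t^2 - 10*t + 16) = 1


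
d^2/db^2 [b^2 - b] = 2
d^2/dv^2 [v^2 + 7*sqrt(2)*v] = 2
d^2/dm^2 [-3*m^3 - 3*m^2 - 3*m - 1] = -18*m - 6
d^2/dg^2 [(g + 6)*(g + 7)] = 2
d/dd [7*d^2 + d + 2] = 14*d + 1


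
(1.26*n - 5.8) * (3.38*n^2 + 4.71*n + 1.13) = 4.2588*n^3 - 13.6694*n^2 - 25.8942*n - 6.554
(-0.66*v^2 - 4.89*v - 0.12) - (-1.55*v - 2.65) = -0.66*v^2 - 3.34*v + 2.53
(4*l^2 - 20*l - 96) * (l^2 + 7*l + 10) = 4*l^4 + 8*l^3 - 196*l^2 - 872*l - 960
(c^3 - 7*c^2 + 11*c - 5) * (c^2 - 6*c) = c^5 - 13*c^4 + 53*c^3 - 71*c^2 + 30*c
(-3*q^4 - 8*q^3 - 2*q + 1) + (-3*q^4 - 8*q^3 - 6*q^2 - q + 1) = -6*q^4 - 16*q^3 - 6*q^2 - 3*q + 2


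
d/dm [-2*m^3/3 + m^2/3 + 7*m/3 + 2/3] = -2*m^2 + 2*m/3 + 7/3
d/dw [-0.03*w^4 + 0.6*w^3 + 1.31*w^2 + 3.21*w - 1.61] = -0.12*w^3 + 1.8*w^2 + 2.62*w + 3.21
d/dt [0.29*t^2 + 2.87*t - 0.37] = 0.58*t + 2.87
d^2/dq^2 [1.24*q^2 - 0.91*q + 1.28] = 2.48000000000000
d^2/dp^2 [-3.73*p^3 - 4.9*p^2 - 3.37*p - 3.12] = -22.38*p - 9.8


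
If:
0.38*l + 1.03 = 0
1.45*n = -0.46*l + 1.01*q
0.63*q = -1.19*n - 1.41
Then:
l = -2.71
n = -0.30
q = -1.67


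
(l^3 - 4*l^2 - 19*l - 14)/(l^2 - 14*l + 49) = (l^2 + 3*l + 2)/(l - 7)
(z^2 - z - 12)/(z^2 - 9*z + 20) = (z + 3)/(z - 5)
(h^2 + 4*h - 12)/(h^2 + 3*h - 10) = (h + 6)/(h + 5)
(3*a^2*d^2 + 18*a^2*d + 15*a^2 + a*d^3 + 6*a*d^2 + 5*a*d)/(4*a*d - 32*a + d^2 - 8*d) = a*(3*a*d^2 + 18*a*d + 15*a + d^3 + 6*d^2 + 5*d)/(4*a*d - 32*a + d^2 - 8*d)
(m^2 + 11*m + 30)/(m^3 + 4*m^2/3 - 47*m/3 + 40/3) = 3*(m + 6)/(3*m^2 - 11*m + 8)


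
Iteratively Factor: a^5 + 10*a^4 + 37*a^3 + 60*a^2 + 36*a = (a + 2)*(a^4 + 8*a^3 + 21*a^2 + 18*a) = a*(a + 2)*(a^3 + 8*a^2 + 21*a + 18) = a*(a + 2)^2*(a^2 + 6*a + 9) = a*(a + 2)^2*(a + 3)*(a + 3)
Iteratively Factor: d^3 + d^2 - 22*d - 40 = (d + 4)*(d^2 - 3*d - 10) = (d - 5)*(d + 4)*(d + 2)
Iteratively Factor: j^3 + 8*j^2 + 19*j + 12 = (j + 4)*(j^2 + 4*j + 3) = (j + 1)*(j + 4)*(j + 3)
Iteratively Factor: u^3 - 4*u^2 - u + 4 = (u - 1)*(u^2 - 3*u - 4) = (u - 4)*(u - 1)*(u + 1)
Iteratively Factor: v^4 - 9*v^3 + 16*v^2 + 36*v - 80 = (v - 5)*(v^3 - 4*v^2 - 4*v + 16) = (v - 5)*(v - 4)*(v^2 - 4) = (v - 5)*(v - 4)*(v + 2)*(v - 2)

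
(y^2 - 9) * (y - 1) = y^3 - y^2 - 9*y + 9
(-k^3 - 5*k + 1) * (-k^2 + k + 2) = k^5 - k^4 + 3*k^3 - 6*k^2 - 9*k + 2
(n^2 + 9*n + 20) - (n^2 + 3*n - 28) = 6*n + 48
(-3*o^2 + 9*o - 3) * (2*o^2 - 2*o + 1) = -6*o^4 + 24*o^3 - 27*o^2 + 15*o - 3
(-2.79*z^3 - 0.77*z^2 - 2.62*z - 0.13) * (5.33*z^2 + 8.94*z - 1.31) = -14.8707*z^5 - 29.0467*z^4 - 17.1935*z^3 - 23.107*z^2 + 2.27*z + 0.1703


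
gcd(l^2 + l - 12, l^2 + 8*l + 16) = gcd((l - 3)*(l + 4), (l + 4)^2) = l + 4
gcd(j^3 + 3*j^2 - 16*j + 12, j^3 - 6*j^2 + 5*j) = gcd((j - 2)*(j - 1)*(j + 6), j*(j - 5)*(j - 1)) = j - 1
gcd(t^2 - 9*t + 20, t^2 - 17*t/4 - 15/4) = t - 5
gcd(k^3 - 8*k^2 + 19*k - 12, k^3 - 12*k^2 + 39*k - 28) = k^2 - 5*k + 4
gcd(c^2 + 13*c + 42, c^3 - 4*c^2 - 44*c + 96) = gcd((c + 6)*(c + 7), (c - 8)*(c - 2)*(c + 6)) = c + 6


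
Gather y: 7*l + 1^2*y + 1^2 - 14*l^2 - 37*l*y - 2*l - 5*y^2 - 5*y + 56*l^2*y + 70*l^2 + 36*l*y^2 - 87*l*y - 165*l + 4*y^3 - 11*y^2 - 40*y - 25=56*l^2 - 160*l + 4*y^3 + y^2*(36*l - 16) + y*(56*l^2 - 124*l - 44) - 24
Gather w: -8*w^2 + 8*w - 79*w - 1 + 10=-8*w^2 - 71*w + 9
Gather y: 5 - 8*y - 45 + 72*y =64*y - 40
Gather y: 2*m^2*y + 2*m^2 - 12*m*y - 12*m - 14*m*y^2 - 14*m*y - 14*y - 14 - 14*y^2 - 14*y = 2*m^2 - 12*m + y^2*(-14*m - 14) + y*(2*m^2 - 26*m - 28) - 14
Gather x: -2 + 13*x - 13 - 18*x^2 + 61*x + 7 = -18*x^2 + 74*x - 8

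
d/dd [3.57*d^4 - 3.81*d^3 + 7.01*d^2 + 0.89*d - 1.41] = 14.28*d^3 - 11.43*d^2 + 14.02*d + 0.89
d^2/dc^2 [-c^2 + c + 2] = -2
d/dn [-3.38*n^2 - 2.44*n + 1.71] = -6.76*n - 2.44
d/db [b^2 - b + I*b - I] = 2*b - 1 + I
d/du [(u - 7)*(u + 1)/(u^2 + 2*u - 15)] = 8*(u^2 - 2*u + 13)/(u^4 + 4*u^3 - 26*u^2 - 60*u + 225)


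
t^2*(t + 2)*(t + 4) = t^4 + 6*t^3 + 8*t^2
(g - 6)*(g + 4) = g^2 - 2*g - 24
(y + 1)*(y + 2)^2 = y^3 + 5*y^2 + 8*y + 4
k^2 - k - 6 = (k - 3)*(k + 2)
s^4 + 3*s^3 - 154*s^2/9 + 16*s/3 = s*(s - 8/3)*(s - 1/3)*(s + 6)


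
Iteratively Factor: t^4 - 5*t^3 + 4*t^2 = (t)*(t^3 - 5*t^2 + 4*t) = t^2*(t^2 - 5*t + 4) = t^2*(t - 1)*(t - 4)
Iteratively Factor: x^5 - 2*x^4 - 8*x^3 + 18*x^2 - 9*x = (x + 3)*(x^4 - 5*x^3 + 7*x^2 - 3*x) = (x - 3)*(x + 3)*(x^3 - 2*x^2 + x) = (x - 3)*(x - 1)*(x + 3)*(x^2 - x) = (x - 3)*(x - 1)^2*(x + 3)*(x)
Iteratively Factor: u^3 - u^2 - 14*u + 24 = (u + 4)*(u^2 - 5*u + 6) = (u - 2)*(u + 4)*(u - 3)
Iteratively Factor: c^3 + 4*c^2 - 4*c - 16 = (c + 4)*(c^2 - 4) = (c - 2)*(c + 4)*(c + 2)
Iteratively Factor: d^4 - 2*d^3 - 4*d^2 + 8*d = (d)*(d^3 - 2*d^2 - 4*d + 8) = d*(d - 2)*(d^2 - 4) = d*(d - 2)*(d + 2)*(d - 2)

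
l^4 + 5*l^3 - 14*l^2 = l^2*(l - 2)*(l + 7)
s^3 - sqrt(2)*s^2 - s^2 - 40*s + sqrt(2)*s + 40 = (s - 1)*(s - 5*sqrt(2))*(s + 4*sqrt(2))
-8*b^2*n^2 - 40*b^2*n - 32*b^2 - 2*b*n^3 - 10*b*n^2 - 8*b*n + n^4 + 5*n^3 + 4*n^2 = (-4*b + n)*(2*b + n)*(n + 1)*(n + 4)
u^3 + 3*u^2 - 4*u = u*(u - 1)*(u + 4)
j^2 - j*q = j*(j - q)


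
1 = 1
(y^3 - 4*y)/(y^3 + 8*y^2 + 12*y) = (y - 2)/(y + 6)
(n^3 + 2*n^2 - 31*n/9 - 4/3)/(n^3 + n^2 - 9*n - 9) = (n^2 - n - 4/9)/(n^2 - 2*n - 3)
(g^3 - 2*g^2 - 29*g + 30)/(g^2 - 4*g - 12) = (g^2 + 4*g - 5)/(g + 2)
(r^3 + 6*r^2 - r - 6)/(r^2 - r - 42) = (r^2 - 1)/(r - 7)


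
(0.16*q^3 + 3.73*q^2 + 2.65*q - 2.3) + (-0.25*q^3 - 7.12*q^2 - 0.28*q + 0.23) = -0.09*q^3 - 3.39*q^2 + 2.37*q - 2.07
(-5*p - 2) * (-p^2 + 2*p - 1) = 5*p^3 - 8*p^2 + p + 2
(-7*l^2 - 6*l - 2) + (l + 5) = -7*l^2 - 5*l + 3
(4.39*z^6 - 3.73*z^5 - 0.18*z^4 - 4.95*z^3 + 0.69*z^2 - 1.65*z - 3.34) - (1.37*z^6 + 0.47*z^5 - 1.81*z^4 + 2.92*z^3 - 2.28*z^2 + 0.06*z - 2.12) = 3.02*z^6 - 4.2*z^5 + 1.63*z^4 - 7.87*z^3 + 2.97*z^2 - 1.71*z - 1.22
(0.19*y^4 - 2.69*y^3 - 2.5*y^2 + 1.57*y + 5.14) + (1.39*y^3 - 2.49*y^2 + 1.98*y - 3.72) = 0.19*y^4 - 1.3*y^3 - 4.99*y^2 + 3.55*y + 1.42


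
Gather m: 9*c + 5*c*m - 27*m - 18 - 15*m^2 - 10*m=9*c - 15*m^2 + m*(5*c - 37) - 18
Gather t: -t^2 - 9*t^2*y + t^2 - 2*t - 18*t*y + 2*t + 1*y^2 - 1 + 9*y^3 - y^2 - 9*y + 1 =-9*t^2*y - 18*t*y + 9*y^3 - 9*y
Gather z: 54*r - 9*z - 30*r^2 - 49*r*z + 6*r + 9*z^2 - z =-30*r^2 + 60*r + 9*z^2 + z*(-49*r - 10)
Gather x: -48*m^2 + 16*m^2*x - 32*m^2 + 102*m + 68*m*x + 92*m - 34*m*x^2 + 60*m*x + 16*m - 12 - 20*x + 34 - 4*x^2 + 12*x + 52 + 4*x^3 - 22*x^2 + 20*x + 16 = -80*m^2 + 210*m + 4*x^3 + x^2*(-34*m - 26) + x*(16*m^2 + 128*m + 12) + 90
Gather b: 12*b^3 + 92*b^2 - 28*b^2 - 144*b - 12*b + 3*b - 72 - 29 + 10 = 12*b^3 + 64*b^2 - 153*b - 91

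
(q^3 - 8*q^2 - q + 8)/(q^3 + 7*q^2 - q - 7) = (q - 8)/(q + 7)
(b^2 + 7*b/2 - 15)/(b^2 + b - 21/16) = 8*(2*b^2 + 7*b - 30)/(16*b^2 + 16*b - 21)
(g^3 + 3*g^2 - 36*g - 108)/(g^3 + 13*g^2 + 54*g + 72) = (g - 6)/(g + 4)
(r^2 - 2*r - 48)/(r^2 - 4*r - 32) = (r + 6)/(r + 4)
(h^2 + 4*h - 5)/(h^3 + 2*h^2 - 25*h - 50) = (h - 1)/(h^2 - 3*h - 10)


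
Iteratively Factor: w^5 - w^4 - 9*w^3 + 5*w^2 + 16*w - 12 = (w + 2)*(w^4 - 3*w^3 - 3*w^2 + 11*w - 6) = (w + 2)^2*(w^3 - 5*w^2 + 7*w - 3) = (w - 3)*(w + 2)^2*(w^2 - 2*w + 1) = (w - 3)*(w - 1)*(w + 2)^2*(w - 1)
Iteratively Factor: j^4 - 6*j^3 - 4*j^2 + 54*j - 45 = (j - 1)*(j^3 - 5*j^2 - 9*j + 45) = (j - 1)*(j + 3)*(j^2 - 8*j + 15) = (j - 5)*(j - 1)*(j + 3)*(j - 3)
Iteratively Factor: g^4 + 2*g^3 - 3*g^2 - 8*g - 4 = (g + 1)*(g^3 + g^2 - 4*g - 4) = (g - 2)*(g + 1)*(g^2 + 3*g + 2) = (g - 2)*(g + 1)^2*(g + 2)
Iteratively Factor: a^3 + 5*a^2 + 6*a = (a + 3)*(a^2 + 2*a) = a*(a + 3)*(a + 2)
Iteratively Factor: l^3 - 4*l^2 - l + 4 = (l - 1)*(l^2 - 3*l - 4) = (l - 4)*(l - 1)*(l + 1)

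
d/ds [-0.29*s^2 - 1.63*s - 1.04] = -0.58*s - 1.63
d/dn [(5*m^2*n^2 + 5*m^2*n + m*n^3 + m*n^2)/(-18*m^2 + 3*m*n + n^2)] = m*(-n*(3*m + 2*n)*(5*m*n + 5*m + n^2 + n) + (-18*m^2 + 3*m*n + n^2)*(10*m*n + 5*m + 3*n^2 + 2*n))/(-18*m^2 + 3*m*n + n^2)^2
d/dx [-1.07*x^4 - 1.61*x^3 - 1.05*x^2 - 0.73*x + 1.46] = -4.28*x^3 - 4.83*x^2 - 2.1*x - 0.73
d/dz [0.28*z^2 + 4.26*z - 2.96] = 0.56*z + 4.26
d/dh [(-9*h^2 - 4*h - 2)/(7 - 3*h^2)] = 2*(-6*h^2 - 69*h - 14)/(9*h^4 - 42*h^2 + 49)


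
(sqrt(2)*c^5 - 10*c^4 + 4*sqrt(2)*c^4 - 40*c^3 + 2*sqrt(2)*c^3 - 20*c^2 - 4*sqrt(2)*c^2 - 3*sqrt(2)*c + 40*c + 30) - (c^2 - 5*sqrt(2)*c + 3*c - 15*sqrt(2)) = sqrt(2)*c^5 - 10*c^4 + 4*sqrt(2)*c^4 - 40*c^3 + 2*sqrt(2)*c^3 - 21*c^2 - 4*sqrt(2)*c^2 + 2*sqrt(2)*c + 37*c + 15*sqrt(2) + 30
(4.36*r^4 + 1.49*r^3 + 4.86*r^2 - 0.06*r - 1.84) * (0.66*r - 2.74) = 2.8776*r^5 - 10.963*r^4 - 0.875*r^3 - 13.356*r^2 - 1.05*r + 5.0416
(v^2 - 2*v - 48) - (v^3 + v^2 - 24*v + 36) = -v^3 + 22*v - 84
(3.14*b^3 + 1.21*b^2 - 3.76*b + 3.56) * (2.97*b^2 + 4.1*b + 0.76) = 9.3258*b^5 + 16.4677*b^4 - 3.8198*b^3 - 3.9232*b^2 + 11.7384*b + 2.7056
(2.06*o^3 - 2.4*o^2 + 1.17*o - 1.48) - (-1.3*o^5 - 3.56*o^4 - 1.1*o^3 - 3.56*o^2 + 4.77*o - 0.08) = 1.3*o^5 + 3.56*o^4 + 3.16*o^3 + 1.16*o^2 - 3.6*o - 1.4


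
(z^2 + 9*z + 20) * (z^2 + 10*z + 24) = z^4 + 19*z^3 + 134*z^2 + 416*z + 480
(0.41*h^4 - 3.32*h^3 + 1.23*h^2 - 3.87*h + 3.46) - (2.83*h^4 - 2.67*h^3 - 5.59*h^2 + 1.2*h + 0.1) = -2.42*h^4 - 0.65*h^3 + 6.82*h^2 - 5.07*h + 3.36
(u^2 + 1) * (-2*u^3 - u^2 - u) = -2*u^5 - u^4 - 3*u^3 - u^2 - u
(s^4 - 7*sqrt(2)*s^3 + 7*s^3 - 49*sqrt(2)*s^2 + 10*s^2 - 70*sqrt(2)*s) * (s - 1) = s^5 - 7*sqrt(2)*s^4 + 6*s^4 - 42*sqrt(2)*s^3 + 3*s^3 - 21*sqrt(2)*s^2 - 10*s^2 + 70*sqrt(2)*s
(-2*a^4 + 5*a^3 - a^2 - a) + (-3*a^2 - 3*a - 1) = -2*a^4 + 5*a^3 - 4*a^2 - 4*a - 1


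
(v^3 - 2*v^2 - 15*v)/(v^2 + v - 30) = v*(v + 3)/(v + 6)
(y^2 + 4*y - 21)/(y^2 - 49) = (y - 3)/(y - 7)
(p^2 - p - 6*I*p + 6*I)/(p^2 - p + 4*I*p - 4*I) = (p - 6*I)/(p + 4*I)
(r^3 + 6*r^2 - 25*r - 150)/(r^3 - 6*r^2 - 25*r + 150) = (r + 6)/(r - 6)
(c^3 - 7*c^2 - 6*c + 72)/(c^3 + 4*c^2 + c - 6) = (c^2 - 10*c + 24)/(c^2 + c - 2)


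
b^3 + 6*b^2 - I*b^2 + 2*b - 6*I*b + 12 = (b + 6)*(b - 2*I)*(b + I)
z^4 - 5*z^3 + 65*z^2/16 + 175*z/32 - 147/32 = (z - 7/2)*(z - 7/4)*(z - 3/4)*(z + 1)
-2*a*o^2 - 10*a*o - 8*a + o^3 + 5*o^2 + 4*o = (-2*a + o)*(o + 1)*(o + 4)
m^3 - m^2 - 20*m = m*(m - 5)*(m + 4)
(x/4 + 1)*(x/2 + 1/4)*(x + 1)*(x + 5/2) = x^4/8 + x^3 + 81*x^2/32 + 73*x/32 + 5/8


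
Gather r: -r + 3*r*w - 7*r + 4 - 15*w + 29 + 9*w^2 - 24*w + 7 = r*(3*w - 8) + 9*w^2 - 39*w + 40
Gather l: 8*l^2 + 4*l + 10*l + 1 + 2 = 8*l^2 + 14*l + 3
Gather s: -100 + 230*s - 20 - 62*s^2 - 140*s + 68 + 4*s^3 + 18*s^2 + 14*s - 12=4*s^3 - 44*s^2 + 104*s - 64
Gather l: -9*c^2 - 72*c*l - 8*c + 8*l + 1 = -9*c^2 - 8*c + l*(8 - 72*c) + 1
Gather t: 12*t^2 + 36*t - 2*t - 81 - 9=12*t^2 + 34*t - 90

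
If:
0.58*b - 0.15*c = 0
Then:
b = 0.258620689655172*c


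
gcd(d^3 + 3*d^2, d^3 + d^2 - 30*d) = d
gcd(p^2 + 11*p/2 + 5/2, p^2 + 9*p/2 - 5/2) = p + 5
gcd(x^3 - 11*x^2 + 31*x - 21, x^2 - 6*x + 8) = 1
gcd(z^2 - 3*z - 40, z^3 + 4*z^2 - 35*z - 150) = z + 5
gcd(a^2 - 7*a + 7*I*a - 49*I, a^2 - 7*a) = a - 7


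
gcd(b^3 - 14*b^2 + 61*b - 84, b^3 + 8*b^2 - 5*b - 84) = b - 3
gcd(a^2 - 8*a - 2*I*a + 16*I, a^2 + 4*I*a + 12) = a - 2*I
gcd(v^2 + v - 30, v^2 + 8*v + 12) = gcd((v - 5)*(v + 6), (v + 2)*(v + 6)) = v + 6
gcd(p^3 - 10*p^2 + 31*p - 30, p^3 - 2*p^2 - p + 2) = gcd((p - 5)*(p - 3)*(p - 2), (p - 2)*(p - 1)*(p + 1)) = p - 2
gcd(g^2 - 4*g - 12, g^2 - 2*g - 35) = 1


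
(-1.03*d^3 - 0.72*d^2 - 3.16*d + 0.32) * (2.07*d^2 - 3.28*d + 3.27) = -2.1321*d^5 + 1.888*d^4 - 7.5477*d^3 + 8.6728*d^2 - 11.3828*d + 1.0464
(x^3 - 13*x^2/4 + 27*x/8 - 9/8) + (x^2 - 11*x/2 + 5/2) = x^3 - 9*x^2/4 - 17*x/8 + 11/8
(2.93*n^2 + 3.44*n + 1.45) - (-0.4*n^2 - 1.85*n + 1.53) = 3.33*n^2 + 5.29*n - 0.0800000000000001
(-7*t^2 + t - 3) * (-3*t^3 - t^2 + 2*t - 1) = 21*t^5 + 4*t^4 - 6*t^3 + 12*t^2 - 7*t + 3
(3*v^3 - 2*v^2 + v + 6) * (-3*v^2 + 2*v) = -9*v^5 + 12*v^4 - 7*v^3 - 16*v^2 + 12*v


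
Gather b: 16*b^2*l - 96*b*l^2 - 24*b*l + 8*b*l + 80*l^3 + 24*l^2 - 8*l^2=16*b^2*l + b*(-96*l^2 - 16*l) + 80*l^3 + 16*l^2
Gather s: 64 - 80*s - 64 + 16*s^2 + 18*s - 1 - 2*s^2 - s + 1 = 14*s^2 - 63*s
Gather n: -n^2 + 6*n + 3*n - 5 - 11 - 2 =-n^2 + 9*n - 18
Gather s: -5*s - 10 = -5*s - 10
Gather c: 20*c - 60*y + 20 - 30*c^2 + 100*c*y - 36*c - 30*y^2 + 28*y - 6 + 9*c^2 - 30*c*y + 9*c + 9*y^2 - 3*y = -21*c^2 + c*(70*y - 7) - 21*y^2 - 35*y + 14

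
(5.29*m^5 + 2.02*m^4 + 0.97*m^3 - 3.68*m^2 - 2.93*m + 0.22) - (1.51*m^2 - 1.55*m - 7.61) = 5.29*m^5 + 2.02*m^4 + 0.97*m^3 - 5.19*m^2 - 1.38*m + 7.83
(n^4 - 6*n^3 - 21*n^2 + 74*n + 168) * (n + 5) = n^5 - n^4 - 51*n^3 - 31*n^2 + 538*n + 840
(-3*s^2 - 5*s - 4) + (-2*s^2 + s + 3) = -5*s^2 - 4*s - 1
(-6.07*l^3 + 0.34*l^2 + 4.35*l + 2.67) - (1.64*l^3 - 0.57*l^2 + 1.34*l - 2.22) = -7.71*l^3 + 0.91*l^2 + 3.01*l + 4.89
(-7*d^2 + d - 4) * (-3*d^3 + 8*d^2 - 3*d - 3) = 21*d^5 - 59*d^4 + 41*d^3 - 14*d^2 + 9*d + 12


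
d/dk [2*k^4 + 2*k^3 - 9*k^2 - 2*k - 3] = 8*k^3 + 6*k^2 - 18*k - 2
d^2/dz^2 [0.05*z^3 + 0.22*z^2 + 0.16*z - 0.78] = 0.3*z + 0.44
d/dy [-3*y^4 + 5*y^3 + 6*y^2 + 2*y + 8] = -12*y^3 + 15*y^2 + 12*y + 2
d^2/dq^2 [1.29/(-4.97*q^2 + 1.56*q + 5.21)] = (-63.728322*q^2 + 20.003256*q + 1.29*(9.94*q - 1.56)*(19.88*q - 3.12) + 66.805746)/(-4.97*q^2 + 1.56*q + 5.21)^3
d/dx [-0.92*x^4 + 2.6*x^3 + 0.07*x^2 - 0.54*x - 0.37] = -3.68*x^3 + 7.8*x^2 + 0.14*x - 0.54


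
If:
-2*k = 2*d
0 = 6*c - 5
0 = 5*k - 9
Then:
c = 5/6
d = -9/5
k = 9/5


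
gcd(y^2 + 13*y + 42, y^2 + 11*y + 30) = y + 6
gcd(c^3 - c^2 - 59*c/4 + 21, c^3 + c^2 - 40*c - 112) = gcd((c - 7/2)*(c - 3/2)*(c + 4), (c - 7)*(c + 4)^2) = c + 4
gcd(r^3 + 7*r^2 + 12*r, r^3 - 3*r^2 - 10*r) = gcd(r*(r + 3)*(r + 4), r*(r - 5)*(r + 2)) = r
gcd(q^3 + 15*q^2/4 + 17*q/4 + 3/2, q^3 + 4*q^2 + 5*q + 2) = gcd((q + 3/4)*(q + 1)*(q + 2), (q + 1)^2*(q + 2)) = q^2 + 3*q + 2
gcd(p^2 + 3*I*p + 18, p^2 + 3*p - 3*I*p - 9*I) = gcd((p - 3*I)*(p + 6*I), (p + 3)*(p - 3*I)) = p - 3*I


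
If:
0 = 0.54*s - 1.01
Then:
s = 1.87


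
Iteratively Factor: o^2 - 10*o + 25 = (o - 5)*(o - 5)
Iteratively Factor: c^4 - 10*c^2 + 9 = (c - 1)*(c^3 + c^2 - 9*c - 9) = (c - 3)*(c - 1)*(c^2 + 4*c + 3) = (c - 3)*(c - 1)*(c + 3)*(c + 1)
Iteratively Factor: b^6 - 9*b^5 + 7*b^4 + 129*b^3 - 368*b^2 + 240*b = (b - 3)*(b^5 - 6*b^4 - 11*b^3 + 96*b^2 - 80*b) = b*(b - 3)*(b^4 - 6*b^3 - 11*b^2 + 96*b - 80) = b*(b - 3)*(b - 1)*(b^3 - 5*b^2 - 16*b + 80) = b*(b - 4)*(b - 3)*(b - 1)*(b^2 - b - 20) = b*(b - 4)*(b - 3)*(b - 1)*(b + 4)*(b - 5)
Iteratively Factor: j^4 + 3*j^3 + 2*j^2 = (j + 1)*(j^3 + 2*j^2) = (j + 1)*(j + 2)*(j^2) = j*(j + 1)*(j + 2)*(j)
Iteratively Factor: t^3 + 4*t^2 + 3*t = (t)*(t^2 + 4*t + 3) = t*(t + 1)*(t + 3)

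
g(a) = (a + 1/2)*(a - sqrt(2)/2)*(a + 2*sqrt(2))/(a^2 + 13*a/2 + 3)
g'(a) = (-2*a - 13/2)*(a + 1/2)*(a - sqrt(2)/2)*(a + 2*sqrt(2))/(a^2 + 13*a/2 + 3)^2 + (a + 1/2)*(a - sqrt(2)/2)/(a^2 + 13*a/2 + 3) + (a + 1/2)*(a + 2*sqrt(2))/(a^2 + 13*a/2 + 3) + (a - sqrt(2)/2)*(a + 2*sqrt(2))/(a^2 + 13*a/2 + 3) = (a^2 + 12*a + 2 + 9*sqrt(2))/(a^2 + 12*a + 36)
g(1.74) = 0.61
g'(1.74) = 0.64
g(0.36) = -0.17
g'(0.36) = 0.47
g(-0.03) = -0.35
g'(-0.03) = 0.40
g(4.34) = 2.52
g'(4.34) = 0.80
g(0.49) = -0.11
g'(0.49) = 0.49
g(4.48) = 2.63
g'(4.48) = 0.81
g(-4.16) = 3.52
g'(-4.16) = -5.28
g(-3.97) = 2.63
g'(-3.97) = -4.16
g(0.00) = -0.33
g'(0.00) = 0.41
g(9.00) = 6.54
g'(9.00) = 0.91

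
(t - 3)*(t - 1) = t^2 - 4*t + 3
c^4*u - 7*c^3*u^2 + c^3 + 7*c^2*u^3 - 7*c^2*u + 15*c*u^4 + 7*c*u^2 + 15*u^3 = (c - 5*u)*(c - 3*u)*(c + u)*(c*u + 1)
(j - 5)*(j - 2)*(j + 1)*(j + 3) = j^4 - 3*j^3 - 15*j^2 + 19*j + 30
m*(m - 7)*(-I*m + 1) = -I*m^3 + m^2 + 7*I*m^2 - 7*m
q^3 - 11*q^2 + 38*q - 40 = (q - 5)*(q - 4)*(q - 2)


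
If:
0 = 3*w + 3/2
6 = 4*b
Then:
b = 3/2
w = -1/2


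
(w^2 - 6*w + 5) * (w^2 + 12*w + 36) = w^4 + 6*w^3 - 31*w^2 - 156*w + 180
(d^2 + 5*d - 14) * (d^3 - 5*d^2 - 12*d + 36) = d^5 - 51*d^3 + 46*d^2 + 348*d - 504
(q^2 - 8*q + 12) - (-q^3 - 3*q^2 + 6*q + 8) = q^3 + 4*q^2 - 14*q + 4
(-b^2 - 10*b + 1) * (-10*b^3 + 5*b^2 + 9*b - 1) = 10*b^5 + 95*b^4 - 69*b^3 - 84*b^2 + 19*b - 1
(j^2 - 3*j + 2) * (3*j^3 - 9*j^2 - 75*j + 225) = 3*j^5 - 18*j^4 - 42*j^3 + 432*j^2 - 825*j + 450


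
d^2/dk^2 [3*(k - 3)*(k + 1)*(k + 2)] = 18*k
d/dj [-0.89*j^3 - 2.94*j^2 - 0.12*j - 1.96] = -2.67*j^2 - 5.88*j - 0.12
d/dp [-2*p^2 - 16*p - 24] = -4*p - 16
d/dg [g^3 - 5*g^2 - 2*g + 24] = 3*g^2 - 10*g - 2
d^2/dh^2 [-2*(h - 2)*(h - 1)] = -4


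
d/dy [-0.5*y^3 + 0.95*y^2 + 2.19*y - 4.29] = -1.5*y^2 + 1.9*y + 2.19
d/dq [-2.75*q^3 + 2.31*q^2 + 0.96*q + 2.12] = -8.25*q^2 + 4.62*q + 0.96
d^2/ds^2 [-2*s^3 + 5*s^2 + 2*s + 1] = 10 - 12*s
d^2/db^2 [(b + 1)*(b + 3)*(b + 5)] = 6*b + 18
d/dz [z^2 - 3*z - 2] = 2*z - 3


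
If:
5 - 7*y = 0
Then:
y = 5/7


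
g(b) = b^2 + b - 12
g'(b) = 2*b + 1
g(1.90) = -6.49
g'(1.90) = 4.80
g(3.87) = 6.85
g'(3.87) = 8.74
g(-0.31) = -12.21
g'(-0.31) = 0.38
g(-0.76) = -12.18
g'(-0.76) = -0.52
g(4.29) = 10.69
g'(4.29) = 9.58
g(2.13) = -5.33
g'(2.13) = 5.26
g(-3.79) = -1.43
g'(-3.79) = -6.58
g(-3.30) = -4.41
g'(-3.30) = -5.60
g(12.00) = 144.00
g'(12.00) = 25.00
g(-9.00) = 60.00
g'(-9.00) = -17.00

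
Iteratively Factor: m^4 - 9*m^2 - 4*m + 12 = (m + 2)*(m^3 - 2*m^2 - 5*m + 6) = (m - 1)*(m + 2)*(m^2 - m - 6) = (m - 1)*(m + 2)^2*(m - 3)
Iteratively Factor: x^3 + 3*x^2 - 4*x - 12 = (x - 2)*(x^2 + 5*x + 6) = (x - 2)*(x + 2)*(x + 3)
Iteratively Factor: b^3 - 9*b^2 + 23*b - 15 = (b - 1)*(b^2 - 8*b + 15) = (b - 5)*(b - 1)*(b - 3)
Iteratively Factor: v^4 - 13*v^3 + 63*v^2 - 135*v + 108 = (v - 3)*(v^3 - 10*v^2 + 33*v - 36) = (v - 4)*(v - 3)*(v^2 - 6*v + 9) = (v - 4)*(v - 3)^2*(v - 3)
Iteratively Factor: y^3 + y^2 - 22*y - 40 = (y + 2)*(y^2 - y - 20) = (y + 2)*(y + 4)*(y - 5)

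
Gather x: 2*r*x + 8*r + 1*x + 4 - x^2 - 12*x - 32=8*r - x^2 + x*(2*r - 11) - 28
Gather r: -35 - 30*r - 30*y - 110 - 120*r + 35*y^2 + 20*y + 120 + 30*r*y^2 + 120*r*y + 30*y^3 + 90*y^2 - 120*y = r*(30*y^2 + 120*y - 150) + 30*y^3 + 125*y^2 - 130*y - 25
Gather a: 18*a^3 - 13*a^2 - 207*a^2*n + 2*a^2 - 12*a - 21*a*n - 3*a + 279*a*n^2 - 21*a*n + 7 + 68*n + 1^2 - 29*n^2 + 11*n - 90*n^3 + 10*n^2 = 18*a^3 + a^2*(-207*n - 11) + a*(279*n^2 - 42*n - 15) - 90*n^3 - 19*n^2 + 79*n + 8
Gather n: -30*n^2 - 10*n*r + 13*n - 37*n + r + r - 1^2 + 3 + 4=-30*n^2 + n*(-10*r - 24) + 2*r + 6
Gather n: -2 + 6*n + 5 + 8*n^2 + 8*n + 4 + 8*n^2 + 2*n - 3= 16*n^2 + 16*n + 4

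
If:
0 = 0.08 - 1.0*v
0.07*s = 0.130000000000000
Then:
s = 1.86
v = 0.08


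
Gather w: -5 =-5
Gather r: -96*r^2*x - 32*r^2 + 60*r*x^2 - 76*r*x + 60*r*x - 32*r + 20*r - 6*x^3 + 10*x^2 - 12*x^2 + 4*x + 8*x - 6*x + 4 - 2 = r^2*(-96*x - 32) + r*(60*x^2 - 16*x - 12) - 6*x^3 - 2*x^2 + 6*x + 2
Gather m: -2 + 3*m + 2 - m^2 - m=-m^2 + 2*m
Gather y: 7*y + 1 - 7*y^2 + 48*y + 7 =-7*y^2 + 55*y + 8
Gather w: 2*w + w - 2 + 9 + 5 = 3*w + 12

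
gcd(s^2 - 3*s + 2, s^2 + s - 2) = s - 1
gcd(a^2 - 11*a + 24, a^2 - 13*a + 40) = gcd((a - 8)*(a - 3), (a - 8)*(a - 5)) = a - 8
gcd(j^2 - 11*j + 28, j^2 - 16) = j - 4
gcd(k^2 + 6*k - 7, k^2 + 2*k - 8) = 1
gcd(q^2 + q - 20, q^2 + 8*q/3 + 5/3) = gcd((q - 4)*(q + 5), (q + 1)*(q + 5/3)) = 1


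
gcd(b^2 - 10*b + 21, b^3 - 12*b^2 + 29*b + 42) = b - 7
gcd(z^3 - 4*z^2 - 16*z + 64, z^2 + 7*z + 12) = z + 4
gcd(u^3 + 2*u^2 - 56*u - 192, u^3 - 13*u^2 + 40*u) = u - 8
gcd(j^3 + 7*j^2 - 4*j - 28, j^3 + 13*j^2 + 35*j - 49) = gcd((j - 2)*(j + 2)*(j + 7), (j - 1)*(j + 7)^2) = j + 7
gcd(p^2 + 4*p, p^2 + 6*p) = p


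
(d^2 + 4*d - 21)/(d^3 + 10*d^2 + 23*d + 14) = (d - 3)/(d^2 + 3*d + 2)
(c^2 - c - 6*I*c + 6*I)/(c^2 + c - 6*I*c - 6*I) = (c - 1)/(c + 1)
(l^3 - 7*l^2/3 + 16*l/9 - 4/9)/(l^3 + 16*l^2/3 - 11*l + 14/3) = (l - 2/3)/(l + 7)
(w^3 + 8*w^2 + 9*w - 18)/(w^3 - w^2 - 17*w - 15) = (w^2 + 5*w - 6)/(w^2 - 4*w - 5)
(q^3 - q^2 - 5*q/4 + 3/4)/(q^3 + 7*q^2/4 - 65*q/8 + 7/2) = 2*(2*q^2 - q - 3)/(4*q^2 + 9*q - 28)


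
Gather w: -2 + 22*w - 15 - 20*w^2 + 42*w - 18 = -20*w^2 + 64*w - 35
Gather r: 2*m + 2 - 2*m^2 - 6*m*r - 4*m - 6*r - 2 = -2*m^2 - 2*m + r*(-6*m - 6)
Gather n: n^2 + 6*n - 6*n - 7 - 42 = n^2 - 49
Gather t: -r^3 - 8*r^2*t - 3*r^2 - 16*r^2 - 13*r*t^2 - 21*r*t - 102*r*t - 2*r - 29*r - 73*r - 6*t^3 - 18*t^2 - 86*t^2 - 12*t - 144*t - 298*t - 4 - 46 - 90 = -r^3 - 19*r^2 - 104*r - 6*t^3 + t^2*(-13*r - 104) + t*(-8*r^2 - 123*r - 454) - 140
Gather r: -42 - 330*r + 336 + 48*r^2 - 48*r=48*r^2 - 378*r + 294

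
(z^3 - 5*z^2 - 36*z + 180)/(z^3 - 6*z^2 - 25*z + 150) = (z + 6)/(z + 5)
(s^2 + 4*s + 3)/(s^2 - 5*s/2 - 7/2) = 2*(s + 3)/(2*s - 7)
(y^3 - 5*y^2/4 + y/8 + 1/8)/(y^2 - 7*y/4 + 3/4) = (8*y^2 - 2*y - 1)/(2*(4*y - 3))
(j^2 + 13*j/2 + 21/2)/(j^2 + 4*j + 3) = (j + 7/2)/(j + 1)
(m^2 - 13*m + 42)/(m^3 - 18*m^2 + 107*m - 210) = 1/(m - 5)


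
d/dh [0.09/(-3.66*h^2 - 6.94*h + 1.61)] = (0.6588*h + 0.6246)/(3.66*h^2 + 6.94*h - 1.61)^2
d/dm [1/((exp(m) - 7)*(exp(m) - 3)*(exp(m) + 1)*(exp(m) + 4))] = (-4*exp(3*m) + 15*exp(2*m) + 50*exp(m) - 65)*exp(m)/(exp(8*m) - 10*exp(7*m) - 25*exp(6*m) + 380*exp(5*m) + 143*exp(4*m) - 4090*exp(3*m) + 25*exp(2*m) + 10920*exp(m) + 7056)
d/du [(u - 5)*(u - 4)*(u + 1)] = 3*u^2 - 16*u + 11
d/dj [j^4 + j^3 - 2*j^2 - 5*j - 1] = 4*j^3 + 3*j^2 - 4*j - 5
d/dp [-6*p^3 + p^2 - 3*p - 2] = -18*p^2 + 2*p - 3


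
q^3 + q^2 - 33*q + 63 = (q - 3)^2*(q + 7)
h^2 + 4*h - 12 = (h - 2)*(h + 6)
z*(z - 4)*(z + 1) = z^3 - 3*z^2 - 4*z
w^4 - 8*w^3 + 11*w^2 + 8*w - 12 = (w - 6)*(w - 2)*(w - 1)*(w + 1)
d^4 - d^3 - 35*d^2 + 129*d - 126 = (d - 3)^2*(d - 2)*(d + 7)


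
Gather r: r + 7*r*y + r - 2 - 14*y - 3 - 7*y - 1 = r*(7*y + 2) - 21*y - 6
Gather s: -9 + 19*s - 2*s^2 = -2*s^2 + 19*s - 9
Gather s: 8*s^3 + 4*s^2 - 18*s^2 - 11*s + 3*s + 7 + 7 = 8*s^3 - 14*s^2 - 8*s + 14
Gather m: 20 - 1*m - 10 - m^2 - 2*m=-m^2 - 3*m + 10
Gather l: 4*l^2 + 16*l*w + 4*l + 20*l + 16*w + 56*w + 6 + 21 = 4*l^2 + l*(16*w + 24) + 72*w + 27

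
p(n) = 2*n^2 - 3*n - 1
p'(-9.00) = -39.00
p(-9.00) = 188.00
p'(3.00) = 9.00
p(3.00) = 8.00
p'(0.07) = -2.72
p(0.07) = -1.20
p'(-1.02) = -7.08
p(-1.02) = 4.14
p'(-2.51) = -13.04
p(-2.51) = 19.13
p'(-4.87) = -22.48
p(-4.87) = 61.04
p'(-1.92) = -10.68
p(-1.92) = 12.13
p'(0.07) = -2.72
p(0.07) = -1.20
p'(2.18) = 5.72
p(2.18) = 1.96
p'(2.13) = 5.52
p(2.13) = 1.68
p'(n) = 4*n - 3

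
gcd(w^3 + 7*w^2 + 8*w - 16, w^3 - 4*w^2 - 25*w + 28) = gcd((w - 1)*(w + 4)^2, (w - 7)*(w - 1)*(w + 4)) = w^2 + 3*w - 4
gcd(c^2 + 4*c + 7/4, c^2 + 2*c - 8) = 1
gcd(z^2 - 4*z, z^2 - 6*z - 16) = 1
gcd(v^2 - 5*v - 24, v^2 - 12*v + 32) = v - 8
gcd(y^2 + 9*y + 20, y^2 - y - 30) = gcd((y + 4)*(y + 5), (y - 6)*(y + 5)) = y + 5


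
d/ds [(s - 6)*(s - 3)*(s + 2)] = s*(3*s - 14)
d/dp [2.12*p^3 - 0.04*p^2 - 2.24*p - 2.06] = 6.36*p^2 - 0.08*p - 2.24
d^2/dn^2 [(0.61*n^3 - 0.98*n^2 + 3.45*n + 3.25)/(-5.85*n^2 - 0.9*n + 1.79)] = (-2.8421709430404e-14*n^5 - 260.21808*n^3 - 599.87007*n^2 - 331.154556*n - 78.165614)/(200.201625*n^6 + 92.40075*n^5 - 169.559325*n^4 - 55.8171*n^3 + 51.882255*n^2 + 8.65107*n - 5.735339)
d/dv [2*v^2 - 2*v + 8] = 4*v - 2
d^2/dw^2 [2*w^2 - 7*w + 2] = 4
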